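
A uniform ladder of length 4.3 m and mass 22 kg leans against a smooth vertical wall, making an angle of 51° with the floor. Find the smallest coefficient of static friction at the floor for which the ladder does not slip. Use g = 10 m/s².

μ_min ≈ 0.405

Take moments about the foot of the ladder.
Ladder weight 22×10 = 220 N acts at 2.15 m along the ladder; its horizontal arm is 2.15·cos51° = 1.353 m → τ = 297.7 N·m clockwise.
Wall normal N acts horizontally at the top; its moment arm is the height L sinθ = 4.3·sin51° = 3.342 m, counterclockwise.
Στ = 0 ⇒ N × 3.342 = 297.7 ⇒ N = 89.08 N.
ΣFx = 0 ⇒ f = N_wall = 89.08 N. ΣFy = 0 ⇒ N_floor = 220 N.
μ_min = f / N_floor = 89.08 / 220 = 0.405.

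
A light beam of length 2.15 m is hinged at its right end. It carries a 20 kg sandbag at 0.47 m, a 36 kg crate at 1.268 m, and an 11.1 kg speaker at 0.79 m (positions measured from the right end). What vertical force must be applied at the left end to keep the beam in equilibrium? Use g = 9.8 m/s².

Take moments about the right end.
Sandbag: 20 × 9.8 = 196 N down at 0.47 m → arm 0.47 m, τ = 196 × 0.47 = 92.12 N·m counterclockwise.
Crate: 36 × 9.8 = 352.8 N down at 1.268 m → arm 1.268 m, τ = 352.8 × 1.268 = 447.4 N·m counterclockwise.
Speaker: 11.1 × 9.8 = 108.8 N down at 0.79 m → arm 0.79 m, τ = 108.8 × 0.79 = 85.95 N·m counterclockwise.
Net moment of the loads = 625.5 N·m counterclockwise.
The upward force F acts at the left end, arm 2.15 m, giving F × 2.15 clockwise.
For rotational equilibrium, F × 2.15 = 625.5, so F = 625.5 / 2.15 = 291 N.

F ≈ 291 N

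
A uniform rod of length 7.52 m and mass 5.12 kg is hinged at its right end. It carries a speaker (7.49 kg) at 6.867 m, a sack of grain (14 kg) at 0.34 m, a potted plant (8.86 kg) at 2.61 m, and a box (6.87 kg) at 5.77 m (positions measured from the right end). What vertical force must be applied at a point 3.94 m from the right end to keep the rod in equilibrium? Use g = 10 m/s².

About the right end:
Beam weight: 5.12 × 10 = 51.2 N down at 3.76 m → arm 3.76 m, τ = 51.2 × 3.76 = 192.5 N·m counterclockwise.
Speaker: 7.49 × 10 = 74.9 N down at 6.867 m → arm 6.867 m, τ = 74.9 × 6.867 = 514.3 N·m counterclockwise.
Sack of grain: 14 × 10 = 140 N down at 0.34 m → arm 0.34 m, τ = 140 × 0.34 = 47.6 N·m counterclockwise.
Potted plant: 8.86 × 10 = 88.6 N down at 2.61 m → arm 2.61 m, τ = 88.6 × 2.61 = 231.2 N·m counterclockwise.
Box: 6.87 × 10 = 68.7 N down at 5.77 m → arm 5.77 m, τ = 68.7 × 5.77 = 396.4 N·m counterclockwise.
Net moment of the loads = 1382 N·m counterclockwise.
The upward force F acts at a point 3.94 m from the right end, arm 3.94 m, giving F × 3.94 clockwise.
For rotational equilibrium, F × 3.94 = 1382, so F = 1382 / 3.94 = 351 N.

F ≈ 351 N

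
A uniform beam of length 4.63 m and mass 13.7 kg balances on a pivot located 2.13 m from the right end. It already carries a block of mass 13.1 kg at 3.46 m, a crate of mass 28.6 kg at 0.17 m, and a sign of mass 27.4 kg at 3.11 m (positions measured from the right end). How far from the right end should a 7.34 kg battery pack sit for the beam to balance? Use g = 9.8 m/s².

Taking torques about the pivot (at 2.13 m from the right end):
Beam weight: 13.7 × 9.8 = 134.3 N down at 2.315 m → arm 0.185 m, τ = 134.3 × 0.185 = 24.85 N·m counterclockwise.
Block: 13.1 × 9.8 = 128.4 N down at 3.46 m → arm 1.33 m, τ = 128.4 × 1.33 = 170.8 N·m counterclockwise.
Crate: 28.6 × 9.8 = 280.3 N down at 0.17 m → arm 1.96 m, τ = 280.3 × 1.96 = 549.4 N·m clockwise.
Sign: 27.4 × 9.8 = 268.5 N down at 3.11 m → arm 0.98 m, τ = 268.5 × 0.98 = 263.1 N·m counterclockwise.
Net moment of existing loads = 90.65 N·m clockwise.
The battery pack weighs 7.34 × 9.8 = 71.93 N and must supply an equal counterclockwise moment, so its lever arm about the pivot is 90.65 / 71.93 = 1.26 m.
That puts it at 2.13 + 1.26 = 3.39 m from the right end.

x ≈ 3.39 m from the right end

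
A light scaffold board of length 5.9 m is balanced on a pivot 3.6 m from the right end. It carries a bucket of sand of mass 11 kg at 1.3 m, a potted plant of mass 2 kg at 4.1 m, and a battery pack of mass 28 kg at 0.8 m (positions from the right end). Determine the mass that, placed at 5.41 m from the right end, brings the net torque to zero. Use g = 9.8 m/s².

About the pivot (at 3.6 m from the right end):
Bucket of sand: 11 × 9.8 = 107.8 N down at 1.3 m → arm 2.3 m, τ = 107.8 × 2.3 = 247.9 N·m clockwise.
Potted plant: 2 × 9.8 = 19.6 N down at 4.1 m → arm 0.5 m, τ = 19.6 × 0.5 = 9.8 N·m counterclockwise.
Battery pack: 28 × 9.8 = 274.4 N down at 0.8 m → arm 2.8 m, τ = 274.4 × 2.8 = 768.3 N·m clockwise.
Net moment of known loads = 1006 N·m clockwise.
An unknown mass m at 5.41 m has arm 1.81 m; its moment is m·g·1.81 counterclockwise.
Balancing moments: m × 9.8 × 1.81 = 1006, giving m = 1006 / (9.8 × 1.81) = 56.7 kg.

m ≈ 56.7 kg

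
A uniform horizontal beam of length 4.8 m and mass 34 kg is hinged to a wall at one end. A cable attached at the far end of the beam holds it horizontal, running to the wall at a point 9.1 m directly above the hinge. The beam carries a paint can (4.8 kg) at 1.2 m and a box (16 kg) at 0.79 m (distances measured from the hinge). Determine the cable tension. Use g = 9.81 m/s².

T ≈ 231 N

Take moments about the hinge.
Beam weight: 34 × 9.81 = 333.5 N down at 2.4 m → arm 2.4 m, τ = 333.5 × 2.4 = 800.4 N·m clockwise.
Paint can: 4.8 × 9.81 = 47.09 N down at 1.2 m → arm 1.2 m, τ = 47.09 × 1.2 = 56.51 N·m clockwise.
Box: 16 × 9.81 = 157 N down at 0.79 m → arm 0.79 m, τ = 157 × 0.79 = 124 N·m clockwise.
Total clockwise load moment = 980.9 N·m.
The cable tension T acts at 4.8 m; only its component perpendicular to the beam, T sinθ, produces torque. sinθ = h/√(h²+d²) = 9.1/√(9.1²+4.8²) = 0.8845.
Στ = 0 ⇒ T × 4.8 × 0.8845 = 980.9 ⇒ T = 980.9 / 4.246 = 231 N.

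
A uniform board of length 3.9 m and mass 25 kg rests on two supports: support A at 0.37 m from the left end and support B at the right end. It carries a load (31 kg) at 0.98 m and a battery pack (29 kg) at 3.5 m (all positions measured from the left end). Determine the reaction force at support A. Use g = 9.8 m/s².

About support B:
Beam weight: 25 × 9.8 = 245 N down at 1.95 m → arm 1.95 m, τ = 245 × 1.95 = 477.8 N·m counterclockwise.
Load: 31 × 9.8 = 303.8 N down at 0.98 m → arm 2.92 m, τ = 303.8 × 2.92 = 887.1 N·m counterclockwise.
Battery pack: 29 × 9.8 = 284.2 N down at 3.5 m → arm 0.4 m, τ = 284.2 × 0.4 = 113.7 N·m counterclockwise.
Net load moment about support B = 1479 N·m counterclockwise.
Reaction R at support A is upward at 0.37 m, arm 3.53 m → moment R × 3.53 clockwise.
Setting net torque to zero: R × 3.53 = 1479 → R = 419 N.

R_A ≈ 419 N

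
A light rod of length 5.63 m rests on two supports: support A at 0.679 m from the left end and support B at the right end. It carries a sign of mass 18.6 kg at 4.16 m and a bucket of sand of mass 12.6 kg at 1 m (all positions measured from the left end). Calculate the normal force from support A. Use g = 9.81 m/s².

R_A ≈ 170 N

Taking torques about support B:
Sign: 18.6 × 9.81 = 182.5 N down at 4.16 m → arm 1.47 m, τ = 182.5 × 1.47 = 268.3 N·m counterclockwise.
Bucket of sand: 12.6 × 9.81 = 123.6 N down at 1 m → arm 4.63 m, τ = 123.6 × 4.63 = 572.3 N·m counterclockwise.
Net load moment about support B = 840.6 N·m counterclockwise.
Reaction R at support A is upward at 0.679 m, arm 4.951 m → moment R × 4.951 clockwise.
Στ = 0 ⇒ R × 4.951 = 840.6 ⇒ R = 170 N.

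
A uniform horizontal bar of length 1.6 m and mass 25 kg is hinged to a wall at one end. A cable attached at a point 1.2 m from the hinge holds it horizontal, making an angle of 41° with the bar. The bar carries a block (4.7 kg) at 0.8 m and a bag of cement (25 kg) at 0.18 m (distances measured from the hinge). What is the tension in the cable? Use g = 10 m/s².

T ≈ 359 N

Choose the hinge as the axis so the unknown hinge reaction has zero arm there.
Beam weight: 25 × 10 = 250 N down at 0.8 m → arm 0.8 m, τ = 250 × 0.8 = 200 N·m clockwise.
Block: 4.7 × 10 = 47 N down at 0.8 m → arm 0.8 m, τ = 47 × 0.8 = 37.6 N·m clockwise.
Bag of cement: 25 × 10 = 250 N down at 0.18 m → arm 0.18 m, τ = 250 × 0.18 = 45 N·m clockwise.
Total clockwise load moment = 282.6 N·m.
The cable tension T acts at 1.2 m; only its component perpendicular to the bar, T sinθ, produces torque. sin 41° = 0.6561.
Balancing moments: T × 1.2 × 0.6561 = 282.6, giving T = 282.6 / 0.7873 = 359 N.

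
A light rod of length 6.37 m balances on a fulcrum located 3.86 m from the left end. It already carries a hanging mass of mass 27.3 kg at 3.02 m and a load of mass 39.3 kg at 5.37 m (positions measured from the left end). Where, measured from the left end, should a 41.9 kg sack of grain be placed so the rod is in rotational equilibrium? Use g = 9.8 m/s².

x ≈ 2.99 m from the left end

Choose the fulcrum (at 3.86 m from the left end) as the axis so the support reaction has zero arm there.
Hanging mass: 27.3 × 9.8 = 267.5 N down at 3.02 m → arm 0.84 m, τ = 267.5 × 0.84 = 224.7 N·m counterclockwise.
Load: 39.3 × 9.8 = 385.1 N down at 5.37 m → arm 1.51 m, τ = 385.1 × 1.51 = 581.5 N·m clockwise.
Net moment of existing loads = 356.8 N·m clockwise.
The sack of grain weighs 41.9 × 9.8 = 410.6 N and must supply an equal counterclockwise moment, so its lever arm about the fulcrum is 356.8 / 410.6 = 0.869 m.
That puts it at 3.86 − 0.869 = 2.99 m from the left end.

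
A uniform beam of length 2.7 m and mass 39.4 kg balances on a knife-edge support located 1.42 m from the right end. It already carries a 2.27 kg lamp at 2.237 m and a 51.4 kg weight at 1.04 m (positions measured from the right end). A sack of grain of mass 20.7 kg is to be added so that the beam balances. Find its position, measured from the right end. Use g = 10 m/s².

Taking torques about the knife-edge support (at 1.42 m from the right end):
Beam weight: 39.4 × 10 = 394 N down at 1.35 m → arm 0.07 m, τ = 394 × 0.07 = 27.58 N·m clockwise.
Lamp: 2.27 × 10 = 22.7 N down at 2.237 m → arm 0.817 m, τ = 22.7 × 0.817 = 18.55 N·m counterclockwise.
Weight: 51.4 × 10 = 514 N down at 1.04 m → arm 0.38 m, τ = 514 × 0.38 = 195.3 N·m clockwise.
Net moment of existing loads = 204.3 N·m clockwise.
The sack of grain weighs 20.7 × 10 = 207 N and must supply an equal counterclockwise moment, so its lever arm about the knife-edge support is 204.3 / 207 = 0.987 m.
That puts it at 1.42 + 0.987 = 2.41 m from the right end.

x ≈ 2.41 m from the right end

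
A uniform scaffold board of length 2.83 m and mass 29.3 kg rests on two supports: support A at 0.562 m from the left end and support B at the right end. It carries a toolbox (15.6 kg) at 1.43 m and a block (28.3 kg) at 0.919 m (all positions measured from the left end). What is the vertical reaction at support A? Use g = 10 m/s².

Sum moments about support B (its reaction then has zero moment arm).
Beam weight: 29.3 × 10 = 293 N down at 1.415 m → arm 1.415 m, τ = 293 × 1.415 = 414.6 N·m counterclockwise.
Toolbox: 15.6 × 10 = 156 N down at 1.43 m → arm 1.4 m, τ = 156 × 1.4 = 218.4 N·m counterclockwise.
Block: 28.3 × 10 = 283 N down at 0.919 m → arm 1.911 m, τ = 283 × 1.911 = 540.8 N·m counterclockwise.
Net load moment about support B = 1174 N·m counterclockwise.
Reaction R at support A is upward at 0.562 m, arm 2.268 m → moment R × 2.268 clockwise.
For rotational equilibrium, R × 2.268 = 1174, so R = 518 N.

R_A ≈ 518 N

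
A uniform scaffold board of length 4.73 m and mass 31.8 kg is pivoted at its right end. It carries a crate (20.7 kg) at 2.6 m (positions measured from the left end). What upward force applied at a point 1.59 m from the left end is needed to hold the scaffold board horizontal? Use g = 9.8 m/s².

F ≈ 372 N

About the right end:
Beam weight: 31.8 × 9.8 = 311.6 N down at 2.365 m → arm 2.365 m, τ = 311.6 × 2.365 = 736.9 N·m counterclockwise.
Crate: 20.7 × 9.8 = 202.9 N down at 2.6 m → arm 2.13 m, τ = 202.9 × 2.13 = 432.2 N·m counterclockwise.
Net moment of the loads = 1169 N·m counterclockwise.
The upward force F acts at a point 1.59 m from the left end, arm 3.14 m, giving F × 3.14 clockwise.
Στ = 0 ⇒ F × 3.14 = 1169 ⇒ F = 1169 / 3.14 = 372 N.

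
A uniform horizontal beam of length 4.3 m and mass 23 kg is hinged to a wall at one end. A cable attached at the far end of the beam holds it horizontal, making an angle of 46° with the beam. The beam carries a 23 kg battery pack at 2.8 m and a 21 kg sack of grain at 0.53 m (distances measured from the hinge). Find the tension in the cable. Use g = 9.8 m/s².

Sum moments about the hinge (the unknown hinge reaction has zero arm there).
Beam weight: 23 × 9.8 = 225.4 N down at 2.15 m → arm 2.15 m, τ = 225.4 × 2.15 = 484.6 N·m clockwise.
Battery pack: 23 × 9.8 = 225.4 N down at 2.8 m → arm 2.8 m, τ = 225.4 × 2.8 = 631.1 N·m clockwise.
Sack of grain: 21 × 9.8 = 205.8 N down at 0.53 m → arm 0.53 m, τ = 205.8 × 0.53 = 109.1 N·m clockwise.
Total clockwise load moment = 1225 N·m.
The cable tension T acts at 4.3 m; only its component perpendicular to the beam, T sinθ, produces torque. sin 46° = 0.7193.
Balancing moments: T × 4.3 × 0.7193 = 1225, giving T = 1225 / 3.093 = 396 N.

T ≈ 396 N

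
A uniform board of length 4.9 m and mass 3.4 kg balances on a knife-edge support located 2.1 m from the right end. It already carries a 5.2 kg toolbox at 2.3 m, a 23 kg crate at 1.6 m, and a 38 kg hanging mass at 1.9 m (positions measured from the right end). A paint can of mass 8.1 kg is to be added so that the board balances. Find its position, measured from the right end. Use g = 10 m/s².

x ≈ 4.18 m from the right end

Taking torques about the knife-edge support (at 2.1 m from the right end):
Beam weight: 3.4 × 10 = 34 N down at 2.45 m → arm 0.35 m, τ = 34 × 0.35 = 11.9 N·m counterclockwise.
Toolbox: 5.2 × 10 = 52 N down at 2.3 m → arm 0.2 m, τ = 52 × 0.2 = 10.4 N·m counterclockwise.
Crate: 23 × 10 = 230 N down at 1.6 m → arm 0.5 m, τ = 230 × 0.5 = 115 N·m clockwise.
Hanging mass: 38 × 10 = 380 N down at 1.9 m → arm 0.2 m, τ = 380 × 0.2 = 76 N·m clockwise.
Net moment of existing loads = 168.7 N·m clockwise.
The paint can weighs 8.1 × 10 = 81 N and must supply an equal counterclockwise moment, so its lever arm about the knife-edge support is 168.7 / 81 = 2.08 m.
That puts it at 2.1 + 2.08 = 4.18 m from the right end.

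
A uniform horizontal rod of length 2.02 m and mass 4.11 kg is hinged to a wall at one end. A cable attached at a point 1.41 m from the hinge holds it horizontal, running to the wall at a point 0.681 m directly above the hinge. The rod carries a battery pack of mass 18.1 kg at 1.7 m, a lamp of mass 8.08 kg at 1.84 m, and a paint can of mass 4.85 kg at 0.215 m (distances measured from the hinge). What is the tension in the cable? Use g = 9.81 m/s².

Sum moments about the hinge (the unknown hinge reaction has zero arm there).
Beam weight: 4.11 × 9.81 = 40.32 N down at 1.01 m → arm 1.01 m, τ = 40.32 × 1.01 = 40.72 N·m clockwise.
Battery pack: 18.1 × 9.81 = 177.6 N down at 1.7 m → arm 1.7 m, τ = 177.6 × 1.7 = 301.9 N·m clockwise.
Lamp: 8.08 × 9.81 = 79.26 N down at 1.84 m → arm 1.84 m, τ = 79.26 × 1.84 = 145.8 N·m clockwise.
Paint can: 4.85 × 9.81 = 47.58 N down at 0.215 m → arm 0.215 m, τ = 47.58 × 0.215 = 10.23 N·m clockwise.
Total clockwise load moment = 498.7 N·m.
The cable tension T acts at 1.41 m; only its component perpendicular to the rod, T sinθ, produces torque. sinθ = h/√(h²+d²) = 0.681/√(0.681²+1.41²) = 0.4349.
Setting net torque to zero: T × 1.41 × 0.4349 = 498.7 → T = 498.7 / 0.6132 = 813 N.

T ≈ 813 N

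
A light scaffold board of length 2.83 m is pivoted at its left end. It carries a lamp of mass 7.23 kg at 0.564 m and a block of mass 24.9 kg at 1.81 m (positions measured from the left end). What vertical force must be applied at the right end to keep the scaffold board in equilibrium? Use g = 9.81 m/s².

F ≈ 170 N

Take moments about the left end.
Lamp: 7.23 × 9.81 = 70.93 N down at 0.564 m → arm 0.564 m, τ = 70.93 × 0.564 = 40 N·m clockwise.
Block: 24.9 × 9.81 = 244.3 N down at 1.81 m → arm 1.81 m, τ = 244.3 × 1.81 = 442.2 N·m clockwise.
Net moment of the loads = 482.2 N·m clockwise.
The upward force F acts at the right end, arm 2.83 m, giving F × 2.83 counterclockwise.
Balancing moments: F × 2.83 = 482.2, giving F = 482.2 / 2.83 = 170 N.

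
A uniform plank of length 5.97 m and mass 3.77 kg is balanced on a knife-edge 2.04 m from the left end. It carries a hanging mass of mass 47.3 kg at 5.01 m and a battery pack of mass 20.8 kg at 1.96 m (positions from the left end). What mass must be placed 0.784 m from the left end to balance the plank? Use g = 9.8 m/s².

m ≈ 113 kg

Choose the knife-edge (at 2.04 m from the left end) as the axis so the support reaction has zero arm there.
Beam weight: 3.77 × 9.8 = 36.95 N down at 2.985 m → arm 0.945 m, τ = 36.95 × 0.945 = 34.92 N·m clockwise.
Hanging mass: 47.3 × 9.8 = 463.5 N down at 5.01 m → arm 2.97 m, τ = 463.5 × 2.97 = 1377 N·m clockwise.
Battery pack: 20.8 × 9.8 = 203.8 N down at 1.96 m → arm 0.08 m, τ = 203.8 × 0.08 = 16.3 N·m counterclockwise.
Net moment of known loads = 1396 N·m clockwise.
An unknown mass m at 0.784 m has arm 1.256 m; its moment is m·g·1.256 counterclockwise.
Balancing moments: m × 9.8 × 1.256 = 1396, giving m = 1396 / (9.8 × 1.256) = 113 kg.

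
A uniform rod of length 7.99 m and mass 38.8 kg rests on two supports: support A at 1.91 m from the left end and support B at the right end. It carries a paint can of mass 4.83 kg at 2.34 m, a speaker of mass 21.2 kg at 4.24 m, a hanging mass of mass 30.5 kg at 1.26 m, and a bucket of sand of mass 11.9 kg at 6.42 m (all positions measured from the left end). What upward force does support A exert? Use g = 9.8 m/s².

R_A ≈ 783 N

Sum moments about support B (its reaction then has zero moment arm).
Beam weight: 38.8 × 9.8 = 380.2 N down at 3.995 m → arm 3.995 m, τ = 380.2 × 3.995 = 1519 N·m counterclockwise.
Paint can: 4.83 × 9.8 = 47.33 N down at 2.34 m → arm 5.65 m, τ = 47.33 × 5.65 = 267.4 N·m counterclockwise.
Speaker: 21.2 × 9.8 = 207.8 N down at 4.24 m → arm 3.75 m, τ = 207.8 × 3.75 = 779.2 N·m counterclockwise.
Hanging mass: 30.5 × 9.8 = 298.9 N down at 1.26 m → arm 6.73 m, τ = 298.9 × 6.73 = 2012 N·m counterclockwise.
Bucket of sand: 11.9 × 9.8 = 116.6 N down at 6.42 m → arm 1.57 m, τ = 116.6 × 1.57 = 183.1 N·m counterclockwise.
Net load moment about support B = 4761 N·m counterclockwise.
Reaction R at support A is upward at 1.91 m, arm 6.08 m → moment R × 6.08 clockwise.
Setting net torque to zero: R × 6.08 = 4761 → R = 783 N.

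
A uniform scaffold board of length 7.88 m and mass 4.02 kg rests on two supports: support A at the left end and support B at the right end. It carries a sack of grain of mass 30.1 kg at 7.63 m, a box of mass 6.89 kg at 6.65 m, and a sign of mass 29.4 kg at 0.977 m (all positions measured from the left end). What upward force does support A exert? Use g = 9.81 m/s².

R_A ≈ 292 N

Take moments about support B.
Beam weight: 4.02 × 9.81 = 39.44 N down at 3.94 m → arm 3.94 m, τ = 39.44 × 3.94 = 155.4 N·m counterclockwise.
Sack of grain: 30.1 × 9.81 = 295.3 N down at 7.63 m → arm 0.25 m, τ = 295.3 × 0.25 = 73.83 N·m counterclockwise.
Box: 6.89 × 9.81 = 67.59 N down at 6.65 m → arm 1.23 m, τ = 67.59 × 1.23 = 83.14 N·m counterclockwise.
Sign: 29.4 × 9.81 = 288.4 N down at 0.977 m → arm 6.903 m, τ = 288.4 × 6.903 = 1991 N·m counterclockwise.
Net load moment about support B = 2303 N·m counterclockwise.
Reaction R at support A is upward at 0 m, arm 7.88 m → moment R × 7.88 clockwise.
Στ = 0 ⇒ R × 7.88 = 2303 ⇒ R = 292 N.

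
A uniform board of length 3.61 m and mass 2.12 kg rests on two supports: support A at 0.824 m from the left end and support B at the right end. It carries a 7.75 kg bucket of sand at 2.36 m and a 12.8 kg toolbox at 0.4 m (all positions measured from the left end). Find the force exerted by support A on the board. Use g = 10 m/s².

R_A ≈ 196 N

Take moments about support B.
Beam weight: 2.12 × 10 = 21.2 N down at 1.805 m → arm 1.805 m, τ = 21.2 × 1.805 = 38.27 N·m counterclockwise.
Bucket of sand: 7.75 × 10 = 77.5 N down at 2.36 m → arm 1.25 m, τ = 77.5 × 1.25 = 96.88 N·m counterclockwise.
Toolbox: 12.8 × 10 = 128 N down at 0.4 m → arm 3.21 m, τ = 128 × 3.21 = 410.9 N·m counterclockwise.
Net load moment about support B = 546 N·m counterclockwise.
Reaction R at support A is upward at 0.824 m, arm 2.786 m → moment R × 2.786 clockwise.
Στ = 0 ⇒ R × 2.786 = 546 ⇒ R = 196 N.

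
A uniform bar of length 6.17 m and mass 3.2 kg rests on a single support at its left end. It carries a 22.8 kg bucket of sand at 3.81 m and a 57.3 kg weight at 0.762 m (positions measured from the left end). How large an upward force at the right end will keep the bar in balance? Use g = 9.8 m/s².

About the left end:
Beam weight: 3.2 × 9.8 = 31.36 N down at 3.085 m → arm 3.085 m, τ = 31.36 × 3.085 = 96.75 N·m clockwise.
Bucket of sand: 22.8 × 9.8 = 223.4 N down at 3.81 m → arm 3.81 m, τ = 223.4 × 3.81 = 851.2 N·m clockwise.
Weight: 57.3 × 9.8 = 561.5 N down at 0.762 m → arm 0.762 m, τ = 561.5 × 0.762 = 427.9 N·m clockwise.
Net moment of the loads = 1376 N·m clockwise.
The upward force F acts at the right end, arm 6.17 m, giving F × 6.17 counterclockwise.
Balancing moments: F × 6.17 = 1376, giving F = 1376 / 6.17 = 223 N.

F ≈ 223 N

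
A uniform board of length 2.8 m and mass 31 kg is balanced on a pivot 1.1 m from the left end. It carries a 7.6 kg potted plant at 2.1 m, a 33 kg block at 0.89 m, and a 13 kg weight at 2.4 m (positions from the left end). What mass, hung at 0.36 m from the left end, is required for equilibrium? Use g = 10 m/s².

m ≈ 36.3 kg

Sum moments about the pivot (at 1.1 m from the left end) (the support reaction has zero arm there).
Beam weight: 31 × 10 = 310 N down at 1.4 m → arm 0.3 m, τ = 310 × 0.3 = 93 N·m clockwise.
Potted plant: 7.6 × 10 = 76 N down at 2.1 m → arm 1 m, τ = 76 × 1 = 76 N·m clockwise.
Block: 33 × 10 = 330 N down at 0.89 m → arm 0.21 m, τ = 330 × 0.21 = 69.3 N·m counterclockwise.
Weight: 13 × 10 = 130 N down at 2.4 m → arm 1.3 m, τ = 130 × 1.3 = 169 N·m clockwise.
Net moment of known loads = 268.7 N·m clockwise.
An unknown mass m at 0.36 m has arm 0.74 m; its moment is m·g·0.74 counterclockwise.
Setting net torque to zero: m × 10 × 0.74 = 268.7 → m = 268.7 / (10 × 0.74) = 36.3 kg.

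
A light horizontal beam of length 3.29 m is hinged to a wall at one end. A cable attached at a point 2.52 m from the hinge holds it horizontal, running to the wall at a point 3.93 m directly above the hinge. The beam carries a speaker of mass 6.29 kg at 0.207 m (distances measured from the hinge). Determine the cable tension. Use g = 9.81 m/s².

T ≈ 6.02 N

About the hinge:
Speaker: 6.29 × 9.81 = 61.7 N down at 0.207 m → arm 0.207 m, τ = 61.7 × 0.207 = 12.77 N·m clockwise.
Total clockwise load moment = 12.77 N·m.
The cable tension T acts at 2.52 m; only its component perpendicular to the beam, T sinθ, produces torque. sinθ = h/√(h²+d²) = 3.93/√(3.93²+2.52²) = 0.8418.
For rotational equilibrium, T × 2.52 × 0.8418 = 12.77, so T = 12.77 / 2.121 = 6.02 N.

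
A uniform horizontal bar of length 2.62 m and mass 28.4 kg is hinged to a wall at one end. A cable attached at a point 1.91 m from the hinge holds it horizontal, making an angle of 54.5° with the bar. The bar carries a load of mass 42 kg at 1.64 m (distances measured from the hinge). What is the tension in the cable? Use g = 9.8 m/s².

T ≈ 669 N

Take moments about the hinge.
Beam weight: 28.4 × 9.8 = 278.3 N down at 1.31 m → arm 1.31 m, τ = 278.3 × 1.31 = 364.6 N·m clockwise.
Load: 42 × 9.8 = 411.6 N down at 1.64 m → arm 1.64 m, τ = 411.6 × 1.64 = 675 N·m clockwise.
Total clockwise load moment = 1040 N·m.
The cable tension T acts at 1.91 m; only its component perpendicular to the bar, T sinθ, produces torque. sin 54.5° = 0.8141.
For rotational equilibrium, T × 1.91 × 0.8141 = 1040, so T = 1040 / 1.555 = 669 N.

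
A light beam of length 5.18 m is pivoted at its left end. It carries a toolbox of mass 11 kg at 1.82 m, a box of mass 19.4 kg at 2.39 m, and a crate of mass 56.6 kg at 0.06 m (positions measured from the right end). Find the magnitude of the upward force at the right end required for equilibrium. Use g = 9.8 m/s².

F ≈ 721 N

Sum moments about the left end (the unknown pivot reaction has zero arm there).
Toolbox: 11 × 9.8 = 107.8 N down at 1.82 m → arm 3.36 m, τ = 107.8 × 3.36 = 362.2 N·m clockwise.
Box: 19.4 × 9.8 = 190.1 N down at 2.39 m → arm 2.79 m, τ = 190.1 × 2.79 = 530.4 N·m clockwise.
Crate: 56.6 × 9.8 = 554.7 N down at 0.06 m → arm 5.12 m, τ = 554.7 × 5.12 = 2840 N·m clockwise.
Net moment of the loads = 3733 N·m clockwise.
The upward force F acts at the right end, arm 5.18 m, giving F × 5.18 counterclockwise.
Balancing moments: F × 5.18 = 3733, giving F = 3733 / 5.18 = 721 N.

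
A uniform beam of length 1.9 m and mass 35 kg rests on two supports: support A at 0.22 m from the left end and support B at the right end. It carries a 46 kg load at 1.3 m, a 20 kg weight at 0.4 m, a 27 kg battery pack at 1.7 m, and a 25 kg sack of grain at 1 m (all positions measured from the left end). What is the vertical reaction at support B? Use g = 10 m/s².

Choose support A as the axis so its reaction then has zero moment arm.
Beam weight: 35 × 10 = 350 N down at 0.95 m → arm 0.73 m, τ = 350 × 0.73 = 255.5 N·m clockwise.
Load: 46 × 10 = 460 N down at 1.3 m → arm 1.08 m, τ = 460 × 1.08 = 496.8 N·m clockwise.
Weight: 20 × 10 = 200 N down at 0.4 m → arm 0.18 m, τ = 200 × 0.18 = 36 N·m clockwise.
Battery pack: 27 × 10 = 270 N down at 1.7 m → arm 1.48 m, τ = 270 × 1.48 = 399.6 N·m clockwise.
Sack of grain: 25 × 10 = 250 N down at 1 m → arm 0.78 m, τ = 250 × 0.78 = 195 N·m clockwise.
Net load moment about support A = 1383 N·m clockwise.
Reaction R at support B is upward at 1.9 m, arm 1.68 m → moment R × 1.68 counterclockwise.
Setting net torque to zero: R × 1.68 = 1383 → R = 823 N.

R_B ≈ 823 N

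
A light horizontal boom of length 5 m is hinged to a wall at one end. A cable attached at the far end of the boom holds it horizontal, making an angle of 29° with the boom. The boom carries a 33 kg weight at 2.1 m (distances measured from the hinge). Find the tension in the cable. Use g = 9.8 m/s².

Take moments about the hinge.
Weight: 33 × 9.8 = 323.4 N down at 2.1 m → arm 2.1 m, τ = 323.4 × 2.1 = 679.1 N·m clockwise.
Total clockwise load moment = 679.1 N·m.
The cable tension T acts at 5 m; only its component perpendicular to the boom, T sinθ, produces torque. sin 29° = 0.4848.
For rotational equilibrium, T × 5 × 0.4848 = 679.1, so T = 679.1 / 2.424 = 280 N.

T ≈ 280 N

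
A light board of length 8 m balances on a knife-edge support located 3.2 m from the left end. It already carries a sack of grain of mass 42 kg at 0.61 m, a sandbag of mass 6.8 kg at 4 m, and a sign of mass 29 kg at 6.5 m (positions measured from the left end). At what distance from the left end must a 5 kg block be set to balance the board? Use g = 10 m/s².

x ≈ 4.73 m from the left end

About the knife-edge support (at 3.2 m from the left end):
Sack of grain: 42 × 10 = 420 N down at 0.61 m → arm 2.59 m, τ = 420 × 2.59 = 1088 N·m counterclockwise.
Sandbag: 6.8 × 10 = 68 N down at 4 m → arm 0.8 m, τ = 68 × 0.8 = 54.4 N·m clockwise.
Sign: 29 × 10 = 290 N down at 6.5 m → arm 3.3 m, τ = 290 × 3.3 = 957 N·m clockwise.
Net moment of existing loads = 76.6 N·m counterclockwise.
The block weighs 5 × 10 = 50 N and must supply an equal clockwise moment, so its lever arm about the knife-edge support is 76.6 / 50 = 1.53 m.
That puts it at 3.2 + 1.53 = 4.73 m from the left end.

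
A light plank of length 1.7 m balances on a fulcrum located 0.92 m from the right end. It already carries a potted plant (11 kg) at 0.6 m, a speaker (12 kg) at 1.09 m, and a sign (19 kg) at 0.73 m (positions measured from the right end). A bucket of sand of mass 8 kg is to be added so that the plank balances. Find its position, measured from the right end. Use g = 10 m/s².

Take moments about the fulcrum (at 0.92 m from the right end).
Potted plant: 11 × 10 = 110 N down at 0.6 m → arm 0.32 m, τ = 110 × 0.32 = 35.2 N·m clockwise.
Speaker: 12 × 10 = 120 N down at 1.09 m → arm 0.17 m, τ = 120 × 0.17 = 20.4 N·m counterclockwise.
Sign: 19 × 10 = 190 N down at 0.73 m → arm 0.19 m, τ = 190 × 0.19 = 36.1 N·m clockwise.
Net moment of existing loads = 50.9 N·m clockwise.
The bucket of sand weighs 8 × 10 = 80 N and must supply an equal counterclockwise moment, so its lever arm about the fulcrum is 50.9 / 80 = 0.636 m.
That puts it at 0.92 + 0.636 = 1.56 m from the right end.

x ≈ 1.56 m from the right end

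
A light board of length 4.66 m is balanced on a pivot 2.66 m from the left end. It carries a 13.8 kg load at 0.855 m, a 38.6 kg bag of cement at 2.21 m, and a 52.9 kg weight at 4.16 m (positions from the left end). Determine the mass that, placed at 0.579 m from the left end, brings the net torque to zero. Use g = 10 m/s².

Take moments about the pivot (at 2.66 m from the left end).
Load: 13.8 × 10 = 138 N down at 0.855 m → arm 1.805 m, τ = 138 × 1.805 = 249.1 N·m counterclockwise.
Bag of cement: 38.6 × 10 = 386 N down at 2.21 m → arm 0.45 m, τ = 386 × 0.45 = 173.7 N·m counterclockwise.
Weight: 52.9 × 10 = 529 N down at 4.16 m → arm 1.5 m, τ = 529 × 1.5 = 793.5 N·m clockwise.
Net moment of known loads = 370.7 N·m clockwise.
An unknown mass m at 0.579 m has arm 2.081 m; its moment is m·g·2.081 counterclockwise.
Balancing moments: m × 10 × 2.081 = 370.7, giving m = 370.7 / (10 × 2.081) = 17.8 kg.

m ≈ 17.8 kg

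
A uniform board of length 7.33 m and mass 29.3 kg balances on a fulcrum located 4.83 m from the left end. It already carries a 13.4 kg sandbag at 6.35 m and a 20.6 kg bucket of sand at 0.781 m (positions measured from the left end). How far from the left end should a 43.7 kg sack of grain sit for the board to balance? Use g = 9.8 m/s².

Choose the fulcrum (at 4.83 m from the left end) as the axis so the support reaction has zero arm there.
Beam weight: 29.3 × 9.8 = 287.1 N down at 3.665 m → arm 1.165 m, τ = 287.1 × 1.165 = 334.5 N·m counterclockwise.
Sandbag: 13.4 × 9.8 = 131.3 N down at 6.35 m → arm 1.52 m, τ = 131.3 × 1.52 = 199.6 N·m clockwise.
Bucket of sand: 20.6 × 9.8 = 201.9 N down at 0.781 m → arm 4.049 m, τ = 201.9 × 4.049 = 817.5 N·m counterclockwise.
Net moment of existing loads = 952.4 N·m counterclockwise.
The sack of grain weighs 43.7 × 9.8 = 428.3 N and must supply an equal clockwise moment, so its lever arm about the fulcrum is 952.4 / 428.3 = 2.22 m.
That puts it at 4.83 + 2.22 = 7.05 m from the left end.

x ≈ 7.05 m from the left end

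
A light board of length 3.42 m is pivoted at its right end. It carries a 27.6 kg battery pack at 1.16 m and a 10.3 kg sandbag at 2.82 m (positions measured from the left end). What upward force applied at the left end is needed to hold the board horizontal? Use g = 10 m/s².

F ≈ 200 N

Choose the right end as the axis so the unknown pivot reaction has zero arm there.
Battery pack: 27.6 × 10 = 276 N down at 1.16 m → arm 2.26 m, τ = 276 × 2.26 = 623.8 N·m counterclockwise.
Sandbag: 10.3 × 10 = 103 N down at 2.82 m → arm 0.6 m, τ = 103 × 0.6 = 61.8 N·m counterclockwise.
Net moment of the loads = 685.6 N·m counterclockwise.
The upward force F acts at the left end, arm 3.42 m, giving F × 3.42 clockwise.
For rotational equilibrium, F × 3.42 = 685.6, so F = 685.6 / 3.42 = 200 N.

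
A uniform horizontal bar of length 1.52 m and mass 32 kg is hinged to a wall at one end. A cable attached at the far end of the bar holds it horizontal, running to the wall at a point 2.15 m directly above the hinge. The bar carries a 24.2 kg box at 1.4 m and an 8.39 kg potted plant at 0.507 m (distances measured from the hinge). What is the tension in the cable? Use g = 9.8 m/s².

T ≈ 493 N

About the hinge:
Beam weight: 32 × 9.8 = 313.6 N down at 0.76 m → arm 0.76 m, τ = 313.6 × 0.76 = 238.3 N·m clockwise.
Box: 24.2 × 9.8 = 237.2 N down at 1.4 m → arm 1.4 m, τ = 237.2 × 1.4 = 332.1 N·m clockwise.
Potted plant: 8.39 × 9.8 = 82.22 N down at 0.507 m → arm 0.507 m, τ = 82.22 × 0.507 = 41.69 N·m clockwise.
Total clockwise load moment = 612.1 N·m.
The cable tension T acts at 1.52 m; only its component perpendicular to the bar, T sinθ, produces torque. sinθ = h/√(h²+d²) = 2.15/√(2.15²+1.52²) = 0.8165.
Balancing moments: T × 1.52 × 0.8165 = 612.1, giving T = 612.1 / 1.241 = 493 N.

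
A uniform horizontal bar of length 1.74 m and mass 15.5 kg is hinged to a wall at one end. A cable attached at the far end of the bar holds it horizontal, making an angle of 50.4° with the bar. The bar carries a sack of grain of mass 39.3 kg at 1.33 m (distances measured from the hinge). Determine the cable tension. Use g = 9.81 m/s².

Take moments about the hinge.
Beam weight: 15.5 × 9.81 = 152.1 N down at 0.87 m → arm 0.87 m, τ = 152.1 × 0.87 = 132.3 N·m clockwise.
Sack of grain: 39.3 × 9.81 = 385.5 N down at 1.33 m → arm 1.33 m, τ = 385.5 × 1.33 = 512.7 N·m clockwise.
Total clockwise load moment = 645 N·m.
The cable tension T acts at 1.74 m; only its component perpendicular to the bar, T sinθ, produces torque. sin 50.4° = 0.7705.
Balancing moments: T × 1.74 × 0.7705 = 645, giving T = 645 / 1.341 = 481 N.

T ≈ 481 N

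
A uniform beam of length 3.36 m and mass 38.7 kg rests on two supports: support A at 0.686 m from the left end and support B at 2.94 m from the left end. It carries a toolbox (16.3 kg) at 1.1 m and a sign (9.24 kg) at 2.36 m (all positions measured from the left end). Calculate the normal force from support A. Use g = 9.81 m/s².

R_A ≈ 366 N

Choose support B as the axis so its reaction then has zero moment arm.
Beam weight: 38.7 × 9.81 = 379.6 N down at 1.68 m → arm 1.26 m, τ = 379.6 × 1.26 = 478.3 N·m counterclockwise.
Toolbox: 16.3 × 9.81 = 159.9 N down at 1.1 m → arm 1.84 m, τ = 159.9 × 1.84 = 294.2 N·m counterclockwise.
Sign: 9.24 × 9.81 = 90.64 N down at 2.36 m → arm 0.58 m, τ = 90.64 × 0.58 = 52.57 N·m counterclockwise.
Net load moment about support B = 825.1 N·m counterclockwise.
Reaction R at support A is upward at 0.686 m, arm 2.254 m → moment R × 2.254 clockwise.
Στ = 0 ⇒ R × 2.254 = 825.1 ⇒ R = 366 N.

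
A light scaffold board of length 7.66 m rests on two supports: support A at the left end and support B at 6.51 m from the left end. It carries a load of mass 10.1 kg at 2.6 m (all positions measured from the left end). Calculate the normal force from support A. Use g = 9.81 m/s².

R_A ≈ 59.5 N

Take moments about support B.
Load: 10.1 × 9.81 = 99.08 N down at 2.6 m → arm 3.91 m, τ = 99.08 × 3.91 = 387.4 N·m counterclockwise.
Net load moment about support B = 387.4 N·m counterclockwise.
Reaction R at support A is upward at 0 m, arm 6.51 m → moment R × 6.51 clockwise.
Στ = 0 ⇒ R × 6.51 = 387.4 ⇒ R = 59.5 N.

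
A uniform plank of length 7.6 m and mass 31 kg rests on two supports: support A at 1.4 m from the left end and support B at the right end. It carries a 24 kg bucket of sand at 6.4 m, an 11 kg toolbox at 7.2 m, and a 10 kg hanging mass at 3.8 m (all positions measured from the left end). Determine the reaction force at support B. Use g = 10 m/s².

R_B ≈ 455 N

Taking torques about support A:
Beam weight: 31 × 10 = 310 N down at 3.8 m → arm 2.4 m, τ = 310 × 2.4 = 744 N·m clockwise.
Bucket of sand: 24 × 10 = 240 N down at 6.4 m → arm 5 m, τ = 240 × 5 = 1200 N·m clockwise.
Toolbox: 11 × 10 = 110 N down at 7.2 m → arm 5.8 m, τ = 110 × 5.8 = 638 N·m clockwise.
Hanging mass: 10 × 10 = 100 N down at 3.8 m → arm 2.4 m, τ = 100 × 2.4 = 240 N·m clockwise.
Net load moment about support A = 2822 N·m clockwise.
Reaction R at support B is upward at 7.6 m, arm 6.2 m → moment R × 6.2 counterclockwise.
For rotational equilibrium, R × 6.2 = 2822, so R = 455 N.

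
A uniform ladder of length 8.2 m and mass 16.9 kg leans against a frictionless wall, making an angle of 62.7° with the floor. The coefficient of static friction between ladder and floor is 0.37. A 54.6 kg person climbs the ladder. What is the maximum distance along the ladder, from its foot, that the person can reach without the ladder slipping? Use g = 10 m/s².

Choose the foot of the ladder as the axis so the floor normal and friction both act there and drop out.
Ladder weight 16.9×10 = 169 N acts at 4.1 m along the ladder; its horizontal arm is 4.1·cos62.7° = 1.88 m → τ = 317.7 N·m clockwise.
Person weight 54.6×10 = 546 N at distance d → arm d·cos62.7° → τ = 546·d·0.4586 clockwise.
Wall normal N at the top has arm L sinθ = 7.287 m counterclockwise, so Στ = 0 gives N·7.287 = 317.7 + 250.4·d.
ΣFy = 0 ⇒ N_floor = 715 N, so the maximum friction is μ_s·N_floor = 0.37×715 = 264.6 N. ΣFx = 0 ⇒ N_wall = f, so at the slipping point N = 264.6 N.
Substituting: 264.6×7.287 = 317.7 + 250.4·d ⇒ d = (1928 − 317.7) / 250.4 = 6.43 m.

d ≈ 6.43 m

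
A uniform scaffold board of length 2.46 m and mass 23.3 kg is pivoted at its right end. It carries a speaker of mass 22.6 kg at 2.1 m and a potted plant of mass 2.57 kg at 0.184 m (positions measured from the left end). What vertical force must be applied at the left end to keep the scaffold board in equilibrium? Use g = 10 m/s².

Taking torques about the right end:
Beam weight: 23.3 × 10 = 233 N down at 1.23 m → arm 1.23 m, τ = 233 × 1.23 = 286.6 N·m counterclockwise.
Speaker: 22.6 × 10 = 226 N down at 2.1 m → arm 0.36 m, τ = 226 × 0.36 = 81.36 N·m counterclockwise.
Potted plant: 2.57 × 10 = 25.7 N down at 0.184 m → arm 2.276 m, τ = 25.7 × 2.276 = 58.49 N·m counterclockwise.
Net moment of the loads = 426.5 N·m counterclockwise.
The upward force F acts at the left end, arm 2.46 m, giving F × 2.46 clockwise.
For rotational equilibrium, F × 2.46 = 426.5, so F = 426.5 / 2.46 = 173 N.

F ≈ 173 N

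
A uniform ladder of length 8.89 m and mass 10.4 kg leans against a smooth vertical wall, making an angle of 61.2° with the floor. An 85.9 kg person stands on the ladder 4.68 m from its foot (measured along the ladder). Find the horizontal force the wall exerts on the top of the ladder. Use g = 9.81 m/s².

N_wall ≈ 272 N

Take moments about the foot of the ladder.
Ladder weight 10.4×9.81 = 102 N acts at 4.445 m along the ladder; its horizontal arm is 4.445·cos61.2° = 2.141 m → τ = 218.4 N·m clockwise.
Person: 85.9×9.81 = 842.7 N at 4.68 m → arm 2.255 m → τ = 1900 N·m clockwise.
Wall normal N acts horizontally at the top; its moment arm is the height L sinθ = 8.89·sin61.2° = 7.79 m, counterclockwise.
Στ = 0 ⇒ N × 7.79 = 2118 ⇒ N = 272 N.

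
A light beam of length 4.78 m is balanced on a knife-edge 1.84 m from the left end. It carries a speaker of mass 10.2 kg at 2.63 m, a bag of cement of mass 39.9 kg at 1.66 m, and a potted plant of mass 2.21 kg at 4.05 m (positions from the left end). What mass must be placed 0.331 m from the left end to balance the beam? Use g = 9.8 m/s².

Take moments about the knife-edge (at 1.84 m from the left end).
Speaker: 10.2 × 9.8 = 99.96 N down at 2.63 m → arm 0.79 m, τ = 99.96 × 0.79 = 78.97 N·m clockwise.
Bag of cement: 39.9 × 9.8 = 391 N down at 1.66 m → arm 0.18 m, τ = 391 × 0.18 = 70.38 N·m counterclockwise.
Potted plant: 2.21 × 9.8 = 21.66 N down at 4.05 m → arm 2.21 m, τ = 21.66 × 2.21 = 47.87 N·m clockwise.
Net moment of known loads = 56.46 N·m clockwise.
An unknown mass m at 0.331 m has arm 1.509 m; its moment is m·g·1.509 counterclockwise.
Στ = 0 ⇒ m × 9.8 × 1.509 = 56.46 ⇒ m = 56.46 / (9.8 × 1.509) = 3.82 kg.

m ≈ 3.82 kg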